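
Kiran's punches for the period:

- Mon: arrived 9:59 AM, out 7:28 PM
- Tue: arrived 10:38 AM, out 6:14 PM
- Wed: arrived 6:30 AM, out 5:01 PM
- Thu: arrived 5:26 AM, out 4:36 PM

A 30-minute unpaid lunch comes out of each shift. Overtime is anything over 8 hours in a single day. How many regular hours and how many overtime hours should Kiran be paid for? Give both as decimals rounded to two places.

Regular 31.10 hours, overtime 5.67 hours

Mon: 9:59 AM–7:28 PM = 9 h 29 min; less 30 min break → 8 h 59 min
Tue: 10:38 AM–6:14 PM = 7 h 36 min; less 30 min break → 7 h 6 min
Wed: 6:30 AM–5:01 PM = 10 h 31 min; less 30 min break → 10 h 1 min
Thu: 5:26 AM–4:36 PM = 11 h 10 min; less 30 min break → 10 h 40 min
Mon reg 8 h 0 min / OT 0 h 59 min; Tue reg 7 h 6 min / OT 0 h 0 min; Wed reg 8 h 0 min / OT 2 h 1 min; Thu reg 8 h 0 min / OT 2 h 40 min.
Totals: regular 31 h 6 min, overtime 5 h 40 min.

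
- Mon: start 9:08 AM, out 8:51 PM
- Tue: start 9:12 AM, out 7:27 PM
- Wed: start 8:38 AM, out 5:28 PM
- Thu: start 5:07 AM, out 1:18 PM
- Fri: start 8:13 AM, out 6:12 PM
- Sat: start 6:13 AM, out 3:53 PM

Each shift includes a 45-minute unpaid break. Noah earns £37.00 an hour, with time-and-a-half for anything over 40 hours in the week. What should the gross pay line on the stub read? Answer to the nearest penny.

Mon: 9:08 AM–8:51 PM = 11 h 43 min; less 45 min break → 10 h 58 min
Tue: 9:12 AM–7:27 PM = 10 h 15 min; less 45 min break → 9 h 30 min
Wed: 8:38 AM–5:28 PM = 8 h 50 min; less 45 min break → 8 h 5 min
Thu: 5:07 AM–1:18 PM = 8 h 11 min; less 45 min break → 7 h 26 min
Fri: 8:13 AM–6:12 PM = 9 h 59 min; less 45 min break → 9 h 14 min
Sat: 6:13 AM–3:53 PM = 9 h 40 min; less 45 min break → 8 h 55 min
Total worked: 54 h 8 min = 3248 min.
Regular 40 h 0 min = 2400 min at £37.00/h; overtime 14 h 8 min = 848 min at £55.50/h.
Pay = (2400 × £37.00 + 848 × £55.50) ÷ 60 = £2264.40.

£2264.40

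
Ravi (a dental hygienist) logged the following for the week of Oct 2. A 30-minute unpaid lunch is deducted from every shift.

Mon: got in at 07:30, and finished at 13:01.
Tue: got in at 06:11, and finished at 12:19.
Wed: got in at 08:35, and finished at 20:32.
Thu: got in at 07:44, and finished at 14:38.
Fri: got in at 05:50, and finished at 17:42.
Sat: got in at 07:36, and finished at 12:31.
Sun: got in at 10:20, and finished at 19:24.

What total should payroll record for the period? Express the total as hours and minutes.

Mon: 07:30–13:01 = 5 h 31 min; less 30 min break → 5 h 1 min
Tue: 06:11–12:19 = 6 h 8 min; less 30 min break → 5 h 38 min
Wed: 08:35–20:32 = 11 h 57 min; less 30 min break → 11 h 27 min
Thu: 07:44–14:38 = 6 h 54 min; less 30 min break → 6 h 24 min
Fri: 05:50–17:42 = 11 h 52 min; less 30 min break → 11 h 22 min
Sat: 07:36–12:31 = 4 h 55 min; less 30 min break → 4 h 25 min
Sun: 10:20–19:24 = 9 h 4 min; less 30 min break → 8 h 34 min
Total: 5 h 1 min + 5 h 38 min + 11 h 27 min + 6 h 24 min + 11 h 22 min + 4 h 25 min + 8 h 34 min = 52 h 51 min.

52 h 51 min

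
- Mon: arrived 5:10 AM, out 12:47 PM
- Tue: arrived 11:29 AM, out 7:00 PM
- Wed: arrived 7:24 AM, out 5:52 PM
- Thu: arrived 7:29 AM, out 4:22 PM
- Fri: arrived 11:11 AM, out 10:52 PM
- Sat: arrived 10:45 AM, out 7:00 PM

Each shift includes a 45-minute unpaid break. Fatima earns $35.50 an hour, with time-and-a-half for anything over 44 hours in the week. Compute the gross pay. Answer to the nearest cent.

Mon: 5:10 AM–12:47 PM = 7 h 37 min; less 45 min break → 6 h 52 min
Tue: 11:29 AM–7:00 PM = 7 h 31 min; less 45 min break → 6 h 46 min
Wed: 7:24 AM–5:52 PM = 10 h 28 min; less 45 min break → 9 h 43 min
Thu: 7:29 AM–4:22 PM = 8 h 53 min; less 45 min break → 8 h 8 min
Fri: 11:11 AM–10:52 PM = 11 h 41 min; less 45 min break → 10 h 56 min
Sat: 10:45 AM–7:00 PM = 8 h 15 min; less 45 min break → 7 h 30 min
Total worked: 49 h 55 min = 2995 min.
Regular 44 h 0 min = 2640 min at $35.50/h; overtime 5 h 55 min = 355 min at $53.25/h.
Pay = (2640 × $35.50 + 355 × $53.25) ÷ 60 = $1877.06.

$1877.06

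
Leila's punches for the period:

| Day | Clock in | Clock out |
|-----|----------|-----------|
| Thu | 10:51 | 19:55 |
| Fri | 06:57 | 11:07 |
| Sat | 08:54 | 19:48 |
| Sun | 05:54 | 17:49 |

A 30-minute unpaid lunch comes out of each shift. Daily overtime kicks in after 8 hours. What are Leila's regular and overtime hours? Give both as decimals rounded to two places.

Thu: 10:51–19:55 = 9 h 4 min; less 30 min break → 8 h 34 min
Fri: 06:57–11:07 = 4 h 10 min; less 30 min break → 3 h 40 min
Sat: 08:54–19:48 = 10 h 54 min; less 30 min break → 10 h 24 min
Sun: 05:54–17:49 = 11 h 55 min; less 30 min break → 11 h 25 min
Thu reg 8 h 0 min / OT 0 h 34 min; Fri reg 3 h 40 min / OT 0 h 0 min; Sat reg 8 h 0 min / OT 2 h 24 min; Sun reg 8 h 0 min / OT 3 h 25 min.
Totals: regular 27 h 40 min, overtime 6 h 23 min.

Regular 27.67 hours, overtime 6.38 hours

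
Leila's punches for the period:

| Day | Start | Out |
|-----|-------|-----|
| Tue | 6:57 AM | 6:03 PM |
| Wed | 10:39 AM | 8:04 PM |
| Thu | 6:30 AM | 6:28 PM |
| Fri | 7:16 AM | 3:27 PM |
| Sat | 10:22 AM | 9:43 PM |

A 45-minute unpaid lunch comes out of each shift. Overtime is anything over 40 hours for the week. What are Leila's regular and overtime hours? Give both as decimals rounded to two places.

Regular 40.00 hours, overtime 8.27 hours

Tue: 6:57 AM–6:03 PM = 11 h 6 min; less 45 min break → 10 h 21 min
Wed: 10:39 AM–8:04 PM = 9 h 25 min; less 45 min break → 8 h 40 min
Thu: 6:30 AM–6:28 PM = 11 h 58 min; less 45 min break → 11 h 13 min
Fri: 7:16 AM–3:27 PM = 8 h 11 min; less 45 min break → 7 h 26 min
Sat: 10:22 AM–9:43 PM = 11 h 21 min; less 45 min break → 10 h 36 min
Total worked: 48 h 16 min = 48.27 h.
Threshold 40 h → overtime 8 h 16 min, regular 40 h 0 min.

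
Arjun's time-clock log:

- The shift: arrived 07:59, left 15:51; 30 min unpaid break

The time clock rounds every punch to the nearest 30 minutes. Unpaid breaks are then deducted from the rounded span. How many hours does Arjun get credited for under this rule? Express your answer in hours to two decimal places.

7.50 hours

The shift: in 07:59→08:00, out 15:51→16:00; 8 h 0 min − 30 min = 7 h 30 min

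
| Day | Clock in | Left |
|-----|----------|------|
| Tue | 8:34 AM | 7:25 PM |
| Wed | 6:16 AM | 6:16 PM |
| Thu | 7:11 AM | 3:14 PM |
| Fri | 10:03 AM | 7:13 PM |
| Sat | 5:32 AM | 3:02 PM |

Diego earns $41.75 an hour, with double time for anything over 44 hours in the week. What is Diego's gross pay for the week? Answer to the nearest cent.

Tue: 8:34 AM–7:25 PM = 10 h 51 min
Wed: 6:16 AM–6:16 PM = 12 h 0 min
Thu: 7:11 AM–3:14 PM = 8 h 3 min
Fri: 10:03 AM–7:13 PM = 9 h 10 min
Sat: 5:32 AM–3:02 PM = 9 h 30 min
Total worked: 49 h 34 min = 2974 min.
Regular 44 h 0 min = 2640 min at $41.75/h; overtime 5 h 34 min = 334 min at $83.50/h.
Pay = (2640 × $41.75 + 334 × $83.50) ÷ 60 = $2301.82.

$2301.82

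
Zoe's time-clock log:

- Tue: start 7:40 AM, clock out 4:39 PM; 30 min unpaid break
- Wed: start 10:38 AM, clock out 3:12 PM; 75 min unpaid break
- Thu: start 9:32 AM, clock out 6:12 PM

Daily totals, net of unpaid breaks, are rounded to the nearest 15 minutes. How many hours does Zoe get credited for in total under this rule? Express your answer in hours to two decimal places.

Tue: 7:40 AM–4:39 PM = 8 h 59 min − 30 min = 8 h 29 min → rounds to 8 h 30 min
Wed: 10:38 AM–3:12 PM = 4 h 34 min − 75 min = 3 h 19 min → rounds to 3 h 15 min
Thu: 9:32 AM–6:12 PM = 8 h 40 min → rounds to 8 h 45 min
Total credited: 20 h 30 min.

20.50 hours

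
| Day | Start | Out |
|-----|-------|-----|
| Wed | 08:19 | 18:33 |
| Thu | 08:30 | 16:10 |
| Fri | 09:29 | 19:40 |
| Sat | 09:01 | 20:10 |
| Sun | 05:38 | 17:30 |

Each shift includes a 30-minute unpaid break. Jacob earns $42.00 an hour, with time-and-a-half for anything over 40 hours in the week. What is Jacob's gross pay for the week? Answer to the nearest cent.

Wed: 08:19–18:33 = 10 h 14 min; less 30 min break → 9 h 44 min
Thu: 08:30–16:10 = 7 h 40 min; less 30 min break → 7 h 10 min
Fri: 09:29–19:40 = 10 h 11 min; less 30 min break → 9 h 41 min
Sat: 09:01–20:10 = 11 h 9 min; less 30 min break → 10 h 39 min
Sun: 05:38–17:30 = 11 h 52 min; less 30 min break → 11 h 22 min
Total worked: 48 h 36 min = 2916 min.
Regular 40 h 0 min = 2400 min at $42.00/h; overtime 8 h 36 min = 516 min at $63.00/h.
Pay = (2400 × $42.00 + 516 × $63.00) ÷ 60 = $2221.80.

$2221.80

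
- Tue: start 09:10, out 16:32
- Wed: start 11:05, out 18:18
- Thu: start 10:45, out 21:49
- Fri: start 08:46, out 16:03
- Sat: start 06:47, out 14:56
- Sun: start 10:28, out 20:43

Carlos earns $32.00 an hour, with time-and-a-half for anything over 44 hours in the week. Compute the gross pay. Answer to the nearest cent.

$1760.00

Tue: 09:10–16:32 = 7 h 22 min
Wed: 11:05–18:18 = 7 h 13 min
Thu: 10:45–21:49 = 11 h 4 min
Fri: 08:46–16:03 = 7 h 17 min
Sat: 06:47–14:56 = 8 h 9 min
Sun: 10:28–20:43 = 10 h 15 min
Total worked: 51 h 20 min = 3080 min.
Regular 44 h 0 min = 2640 min at $32.00/h; overtime 7 h 20 min = 440 min at $48.00/h.
Pay = (2640 × $32.00 + 440 × $48.00) ÷ 60 = $1760.00.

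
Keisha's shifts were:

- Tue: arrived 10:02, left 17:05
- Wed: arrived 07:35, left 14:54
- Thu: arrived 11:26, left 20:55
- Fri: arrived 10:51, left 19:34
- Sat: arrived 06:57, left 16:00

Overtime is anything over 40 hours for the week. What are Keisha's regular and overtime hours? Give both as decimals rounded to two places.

Tue: 10:02–17:05 = 7 h 3 min
Wed: 07:35–14:54 = 7 h 19 min
Thu: 11:26–20:55 = 9 h 29 min
Fri: 10:51–19:34 = 8 h 43 min
Sat: 06:57–16:00 = 9 h 3 min
Total worked: 41 h 37 min = 41.62 h.
Threshold 40 h → overtime 1 h 37 min, regular 40 h 0 min.

Regular 40.00 hours, overtime 1.62 hours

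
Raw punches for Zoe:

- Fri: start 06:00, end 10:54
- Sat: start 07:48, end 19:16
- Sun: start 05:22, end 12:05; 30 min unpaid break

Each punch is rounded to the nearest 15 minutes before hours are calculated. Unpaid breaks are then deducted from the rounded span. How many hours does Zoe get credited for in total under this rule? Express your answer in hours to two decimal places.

Fri: in 06:00→06:00, out 10:54→11:00; 5 h 0 min
Sat: in 07:48→07:45, out 19:16→19:15; 11 h 30 min
Sun: in 05:22→05:15, out 12:05→12:00; 6 h 45 min − 30 min = 6 h 15 min
Total credited: 22 h 45 min.

22.75 hours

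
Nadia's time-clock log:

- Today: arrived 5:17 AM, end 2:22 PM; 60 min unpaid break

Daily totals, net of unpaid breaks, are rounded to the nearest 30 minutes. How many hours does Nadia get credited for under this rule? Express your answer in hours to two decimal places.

8.00 hours

Today: 5:17 AM–2:22 PM = 9 h 5 min − 60 min = 8 h 5 min → rounds to 8 h 0 min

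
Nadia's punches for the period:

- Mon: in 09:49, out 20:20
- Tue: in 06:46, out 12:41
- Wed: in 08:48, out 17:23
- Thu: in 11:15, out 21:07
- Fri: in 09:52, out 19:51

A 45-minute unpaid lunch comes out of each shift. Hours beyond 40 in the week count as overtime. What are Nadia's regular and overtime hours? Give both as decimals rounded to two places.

Mon: 09:49–20:20 = 10 h 31 min; less 45 min break → 9 h 46 min
Tue: 06:46–12:41 = 5 h 55 min; less 45 min break → 5 h 10 min
Wed: 08:48–17:23 = 8 h 35 min; less 45 min break → 7 h 50 min
Thu: 11:15–21:07 = 9 h 52 min; less 45 min break → 9 h 7 min
Fri: 09:52–19:51 = 9 h 59 min; less 45 min break → 9 h 14 min
Total worked: 41 h 7 min = 41.12 h.
Threshold 40 h → overtime 1 h 7 min, regular 40 h 0 min.

Regular 40.00 hours, overtime 1.12 hours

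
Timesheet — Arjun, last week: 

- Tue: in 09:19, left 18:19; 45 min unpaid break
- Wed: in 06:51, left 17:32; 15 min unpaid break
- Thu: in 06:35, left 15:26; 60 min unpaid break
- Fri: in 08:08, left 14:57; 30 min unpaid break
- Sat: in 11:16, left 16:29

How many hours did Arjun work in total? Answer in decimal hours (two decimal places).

38.07 hours

Tue: 09:19–18:19 = 9 h 0 min; less 45 min break → 8 h 15 min
Wed: 06:51–17:32 = 10 h 41 min; less 15 min break → 10 h 26 min
Thu: 06:35–15:26 = 8 h 51 min; less 60 min break → 7 h 51 min
Fri: 08:08–14:57 = 6 h 49 min; less 30 min break → 6 h 19 min
Sat: 11:16–16:29 = 5 h 13 min
Total: 8 h 15 min + 10 h 26 min + 7 h 51 min + 6 h 19 min + 5 h 13 min = 38 h 4 min.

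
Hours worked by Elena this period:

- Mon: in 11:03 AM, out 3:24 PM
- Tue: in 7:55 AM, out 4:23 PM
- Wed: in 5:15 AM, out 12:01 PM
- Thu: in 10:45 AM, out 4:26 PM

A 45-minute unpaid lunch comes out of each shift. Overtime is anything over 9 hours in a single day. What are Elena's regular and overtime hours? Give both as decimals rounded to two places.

Mon: 11:03 AM–3:24 PM = 4 h 21 min; less 45 min break → 3 h 36 min
Tue: 7:55 AM–4:23 PM = 8 h 28 min; less 45 min break → 7 h 43 min
Wed: 5:15 AM–12:01 PM = 6 h 46 min; less 45 min break → 6 h 1 min
Thu: 10:45 AM–4:26 PM = 5 h 41 min; less 45 min break → 4 h 56 min
Mon reg 3 h 36 min / OT 0 h 0 min; Tue reg 7 h 43 min / OT 0 h 0 min; Wed reg 6 h 1 min / OT 0 h 0 min; Thu reg 4 h 56 min / OT 0 h 0 min.
Totals: regular 22 h 16 min, overtime 0 h 0 min.

Regular 22.27 hours, overtime 0.00 hours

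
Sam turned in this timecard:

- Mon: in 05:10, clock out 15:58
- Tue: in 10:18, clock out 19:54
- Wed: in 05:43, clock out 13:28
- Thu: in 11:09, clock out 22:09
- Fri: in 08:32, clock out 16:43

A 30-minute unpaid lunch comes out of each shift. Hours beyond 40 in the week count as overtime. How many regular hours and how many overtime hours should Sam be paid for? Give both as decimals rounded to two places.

Regular 40.00 hours, overtime 4.83 hours

Mon: 05:10–15:58 = 10 h 48 min; less 30 min break → 10 h 18 min
Tue: 10:18–19:54 = 9 h 36 min; less 30 min break → 9 h 6 min
Wed: 05:43–13:28 = 7 h 45 min; less 30 min break → 7 h 15 min
Thu: 11:09–22:09 = 11 h 0 min; less 30 min break → 10 h 30 min
Fri: 08:32–16:43 = 8 h 11 min; less 30 min break → 7 h 41 min
Total worked: 44 h 50 min = 44.83 h.
Threshold 40 h → overtime 4 h 50 min, regular 40 h 0 min.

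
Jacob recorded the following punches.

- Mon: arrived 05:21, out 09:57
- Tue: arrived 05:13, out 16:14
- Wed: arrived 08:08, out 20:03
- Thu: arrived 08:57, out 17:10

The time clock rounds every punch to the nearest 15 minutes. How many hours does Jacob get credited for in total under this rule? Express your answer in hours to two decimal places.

35.75 hours

Mon: in 05:21→05:15, out 09:57→10:00; 4 h 45 min
Tue: in 05:13→05:15, out 16:14→16:15; 11 h 0 min
Wed: in 08:08→08:15, out 20:03→20:00; 11 h 45 min
Thu: in 08:57→09:00, out 17:10→17:15; 8 h 15 min
Total credited: 35 h 45 min.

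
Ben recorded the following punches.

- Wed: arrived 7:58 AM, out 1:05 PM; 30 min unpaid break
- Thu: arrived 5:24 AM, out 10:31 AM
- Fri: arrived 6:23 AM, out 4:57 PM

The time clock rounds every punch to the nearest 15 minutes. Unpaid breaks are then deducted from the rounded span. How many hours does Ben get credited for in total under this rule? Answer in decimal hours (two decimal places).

Wed: in 7:58 AM→8:00 AM, out 1:05 PM→1:00 PM; 5 h 0 min − 30 min = 4 h 30 min
Thu: in 5:24 AM→5:30 AM, out 10:31 AM→10:30 AM; 5 h 0 min
Fri: in 6:23 AM→6:30 AM, out 4:57 PM→5:00 PM; 10 h 30 min
Total credited: 20 h 0 min.

20.00 hours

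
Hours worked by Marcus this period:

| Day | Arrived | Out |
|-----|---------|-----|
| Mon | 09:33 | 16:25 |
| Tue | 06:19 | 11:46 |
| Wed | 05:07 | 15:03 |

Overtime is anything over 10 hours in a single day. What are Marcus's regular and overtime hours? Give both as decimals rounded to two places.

Mon: 09:33–16:25 = 6 h 52 min
Tue: 06:19–11:46 = 5 h 27 min
Wed: 05:07–15:03 = 9 h 56 min
Mon reg 6 h 52 min / OT 0 h 0 min; Tue reg 5 h 27 min / OT 0 h 0 min; Wed reg 9 h 56 min / OT 0 h 0 min.
Totals: regular 22 h 15 min, overtime 0 h 0 min.

Regular 22.25 hours, overtime 0.00 hours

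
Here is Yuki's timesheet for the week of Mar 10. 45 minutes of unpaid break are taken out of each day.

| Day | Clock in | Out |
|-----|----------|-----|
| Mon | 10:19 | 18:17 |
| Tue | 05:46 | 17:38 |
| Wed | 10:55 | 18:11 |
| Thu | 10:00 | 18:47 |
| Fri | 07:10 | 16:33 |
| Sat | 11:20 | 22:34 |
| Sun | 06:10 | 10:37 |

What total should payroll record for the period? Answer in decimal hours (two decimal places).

55.70 hours

Mon: 10:19–18:17 = 7 h 58 min; less 45 min break → 7 h 13 min
Tue: 05:46–17:38 = 11 h 52 min; less 45 min break → 11 h 7 min
Wed: 10:55–18:11 = 7 h 16 min; less 45 min break → 6 h 31 min
Thu: 10:00–18:47 = 8 h 47 min; less 45 min break → 8 h 2 min
Fri: 07:10–16:33 = 9 h 23 min; less 45 min break → 8 h 38 min
Sat: 11:20–22:34 = 11 h 14 min; less 45 min break → 10 h 29 min
Sun: 06:10–10:37 = 4 h 27 min; less 45 min break → 3 h 42 min
Total: 7 h 13 min + 11 h 7 min + 6 h 31 min + 8 h 2 min + 8 h 38 min + 10 h 29 min + 3 h 42 min = 55 h 42 min.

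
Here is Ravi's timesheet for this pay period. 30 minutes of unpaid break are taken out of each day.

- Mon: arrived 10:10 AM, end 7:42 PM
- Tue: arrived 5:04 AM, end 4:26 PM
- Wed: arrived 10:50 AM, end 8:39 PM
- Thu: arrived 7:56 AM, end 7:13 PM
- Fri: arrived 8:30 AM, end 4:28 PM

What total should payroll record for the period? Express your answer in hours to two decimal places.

47.47 hours

Mon: 10:10 AM–7:42 PM = 9 h 32 min; less 30 min break → 9 h 2 min
Tue: 5:04 AM–4:26 PM = 11 h 22 min; less 30 min break → 10 h 52 min
Wed: 10:50 AM–8:39 PM = 9 h 49 min; less 30 min break → 9 h 19 min
Thu: 7:56 AM–7:13 PM = 11 h 17 min; less 30 min break → 10 h 47 min
Fri: 8:30 AM–4:28 PM = 7 h 58 min; less 30 min break → 7 h 28 min
Total: 9 h 2 min + 10 h 52 min + 9 h 19 min + 10 h 47 min + 7 h 28 min = 47 h 28 min.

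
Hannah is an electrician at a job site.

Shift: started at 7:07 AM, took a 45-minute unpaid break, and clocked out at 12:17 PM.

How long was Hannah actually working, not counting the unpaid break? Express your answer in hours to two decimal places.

Shift: 7:07 AM–12:17 PM = 5 h 10 min; less 45 min break → 4 h 25 min

4.42 hours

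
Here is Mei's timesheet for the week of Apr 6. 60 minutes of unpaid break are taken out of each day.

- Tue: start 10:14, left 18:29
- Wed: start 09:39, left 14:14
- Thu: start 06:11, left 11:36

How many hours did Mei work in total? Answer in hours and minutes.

15 h 15 min

Tue: 10:14–18:29 = 8 h 15 min; less 60 min break → 7 h 15 min
Wed: 09:39–14:14 = 4 h 35 min; less 60 min break → 3 h 35 min
Thu: 06:11–11:36 = 5 h 25 min; less 60 min break → 4 h 25 min
Total: 7 h 15 min + 3 h 35 min + 4 h 25 min = 15 h 15 min.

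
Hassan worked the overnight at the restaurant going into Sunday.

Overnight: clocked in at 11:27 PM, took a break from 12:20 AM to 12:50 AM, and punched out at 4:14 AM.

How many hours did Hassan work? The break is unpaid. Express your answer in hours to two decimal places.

4.28 hours

Overnight: 11:27 PM → midnight = 0 h 33 min; midnight → 4:14 AM = 4 h 14 min; span 4 h 47 min; less 30 min break → 4 h 17 min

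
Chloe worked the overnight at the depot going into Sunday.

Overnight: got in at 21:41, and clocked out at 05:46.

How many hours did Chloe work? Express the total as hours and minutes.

Overnight: 21:41 → midnight = 2 h 19 min; midnight → 05:46 = 5 h 46 min; span 8 h 5 min

8 h 5 min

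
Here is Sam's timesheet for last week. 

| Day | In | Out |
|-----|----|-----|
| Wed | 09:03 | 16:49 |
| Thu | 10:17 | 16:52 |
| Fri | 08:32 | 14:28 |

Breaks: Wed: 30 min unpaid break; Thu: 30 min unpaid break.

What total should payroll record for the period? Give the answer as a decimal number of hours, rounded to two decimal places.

Wed: 09:03–16:49 = 7 h 46 min; less 30 min break → 7 h 16 min
Thu: 10:17–16:52 = 6 h 35 min; less 30 min break → 6 h 5 min
Fri: 08:32–14:28 = 5 h 56 min
Total: 7 h 16 min + 6 h 5 min + 5 h 56 min = 19 h 17 min.

19.28 hours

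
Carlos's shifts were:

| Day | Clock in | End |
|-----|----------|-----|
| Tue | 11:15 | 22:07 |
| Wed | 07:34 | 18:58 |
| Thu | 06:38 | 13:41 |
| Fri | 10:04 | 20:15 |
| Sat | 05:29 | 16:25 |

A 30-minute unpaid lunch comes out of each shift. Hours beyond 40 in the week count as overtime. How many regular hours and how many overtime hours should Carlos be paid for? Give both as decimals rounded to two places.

Tue: 11:15–22:07 = 10 h 52 min; less 30 min break → 10 h 22 min
Wed: 07:34–18:58 = 11 h 24 min; less 30 min break → 10 h 54 min
Thu: 06:38–13:41 = 7 h 3 min; less 30 min break → 6 h 33 min
Fri: 10:04–20:15 = 10 h 11 min; less 30 min break → 9 h 41 min
Sat: 05:29–16:25 = 10 h 56 min; less 30 min break → 10 h 26 min
Total worked: 47 h 56 min = 47.93 h.
Threshold 40 h → overtime 7 h 56 min, regular 40 h 0 min.

Regular 40.00 hours, overtime 7.93 hours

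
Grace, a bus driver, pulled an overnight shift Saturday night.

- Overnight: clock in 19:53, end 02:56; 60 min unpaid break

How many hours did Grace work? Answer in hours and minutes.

6 h 3 min

Overnight: 19:53 → midnight = 4 h 7 min; midnight → 02:56 = 2 h 56 min; span 7 h 3 min; less 60 min break → 6 h 3 min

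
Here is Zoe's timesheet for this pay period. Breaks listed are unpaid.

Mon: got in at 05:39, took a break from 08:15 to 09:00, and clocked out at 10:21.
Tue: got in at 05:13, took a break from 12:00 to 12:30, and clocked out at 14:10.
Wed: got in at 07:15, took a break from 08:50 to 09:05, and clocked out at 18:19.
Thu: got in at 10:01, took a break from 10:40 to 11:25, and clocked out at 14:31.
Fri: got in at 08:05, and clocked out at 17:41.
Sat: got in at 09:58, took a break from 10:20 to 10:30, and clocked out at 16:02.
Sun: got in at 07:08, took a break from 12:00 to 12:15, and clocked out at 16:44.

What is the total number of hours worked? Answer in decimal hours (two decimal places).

Mon: 05:39–10:21 = 4 h 42 min; less 45 min break → 3 h 57 min
Tue: 05:13–14:10 = 8 h 57 min; less 30 min break → 8 h 27 min
Wed: 07:15–18:19 = 11 h 4 min; less 15 min break → 10 h 49 min
Thu: 10:01–14:31 = 4 h 30 min; less 45 min break → 3 h 45 min
Fri: 08:05–17:41 = 9 h 36 min
Sat: 09:58–16:02 = 6 h 4 min; less 10 min break → 5 h 54 min
Sun: 07:08–16:44 = 9 h 36 min; less 15 min break → 9 h 21 min
Total: 3 h 57 min + 8 h 27 min + 10 h 49 min + 3 h 45 min + 9 h 36 min + 5 h 54 min + 9 h 21 min = 51 h 49 min.

51.82 hours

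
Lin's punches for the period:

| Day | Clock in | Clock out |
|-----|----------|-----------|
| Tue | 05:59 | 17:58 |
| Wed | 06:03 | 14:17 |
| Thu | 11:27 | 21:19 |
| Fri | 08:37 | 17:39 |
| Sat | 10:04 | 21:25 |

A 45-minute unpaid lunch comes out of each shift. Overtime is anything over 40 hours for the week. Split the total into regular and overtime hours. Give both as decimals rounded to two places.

Regular 40.00 hours, overtime 6.72 hours

Tue: 05:59–17:58 = 11 h 59 min; less 45 min break → 11 h 14 min
Wed: 06:03–14:17 = 8 h 14 min; less 45 min break → 7 h 29 min
Thu: 11:27–21:19 = 9 h 52 min; less 45 min break → 9 h 7 min
Fri: 08:37–17:39 = 9 h 2 min; less 45 min break → 8 h 17 min
Sat: 10:04–21:25 = 11 h 21 min; less 45 min break → 10 h 36 min
Total worked: 46 h 43 min = 46.72 h.
Threshold 40 h → overtime 6 h 43 min, regular 40 h 0 min.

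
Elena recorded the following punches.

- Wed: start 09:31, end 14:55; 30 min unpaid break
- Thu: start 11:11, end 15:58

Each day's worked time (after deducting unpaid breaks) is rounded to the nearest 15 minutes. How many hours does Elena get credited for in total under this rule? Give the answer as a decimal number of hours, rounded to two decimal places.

Wed: 09:31–14:55 = 5 h 24 min − 30 min = 4 h 54 min → rounds to 5 h 0 min
Thu: 11:11–15:58 = 4 h 47 min → rounds to 4 h 45 min
Total credited: 9 h 45 min.

9.75 hours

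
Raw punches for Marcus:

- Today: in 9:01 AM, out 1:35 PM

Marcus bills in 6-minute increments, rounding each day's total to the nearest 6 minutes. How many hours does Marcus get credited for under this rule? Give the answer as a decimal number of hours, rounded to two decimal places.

4.60 hours

Today: 9:01 AM–1:35 PM = 4 h 34 min → rounds to 4 h 36 min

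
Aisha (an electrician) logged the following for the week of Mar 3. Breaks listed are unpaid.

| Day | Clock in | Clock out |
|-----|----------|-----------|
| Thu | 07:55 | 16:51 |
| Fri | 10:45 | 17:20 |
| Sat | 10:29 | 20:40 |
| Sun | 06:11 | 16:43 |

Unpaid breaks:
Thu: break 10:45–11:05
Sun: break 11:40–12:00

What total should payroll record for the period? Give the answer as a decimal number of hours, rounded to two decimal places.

35.57 hours

Thu: 07:55–16:51 = 8 h 56 min; less 20 min break → 8 h 36 min
Fri: 10:45–17:20 = 6 h 35 min
Sat: 10:29–20:40 = 10 h 11 min
Sun: 06:11–16:43 = 10 h 32 min; less 20 min break → 10 h 12 min
Total: 8 h 36 min + 6 h 35 min + 10 h 11 min + 10 h 12 min = 35 h 34 min.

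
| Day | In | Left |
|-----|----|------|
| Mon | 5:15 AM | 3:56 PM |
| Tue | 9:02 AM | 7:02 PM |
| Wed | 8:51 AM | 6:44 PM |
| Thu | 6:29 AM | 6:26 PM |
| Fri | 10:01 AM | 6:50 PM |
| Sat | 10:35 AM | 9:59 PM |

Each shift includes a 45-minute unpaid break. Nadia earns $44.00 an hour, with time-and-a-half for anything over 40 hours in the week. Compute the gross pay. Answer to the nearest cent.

Mon: 5:15 AM–3:56 PM = 10 h 41 min; less 45 min break → 9 h 56 min
Tue: 9:02 AM–7:02 PM = 10 h 0 min; less 45 min break → 9 h 15 min
Wed: 8:51 AM–6:44 PM = 9 h 53 min; less 45 min break → 9 h 8 min
Thu: 6:29 AM–6:26 PM = 11 h 57 min; less 45 min break → 11 h 12 min
Fri: 10:01 AM–6:50 PM = 8 h 49 min; less 45 min break → 8 h 4 min
Sat: 10:35 AM–9:59 PM = 11 h 24 min; less 45 min break → 10 h 39 min
Total worked: 58 h 14 min = 3494 min.
Regular 40 h 0 min = 2400 min at $44.00/h; overtime 18 h 14 min = 1094 min at $66.00/h.
Pay = (2400 × $44.00 + 1094 × $66.00) ÷ 60 = $2963.40.

$2963.40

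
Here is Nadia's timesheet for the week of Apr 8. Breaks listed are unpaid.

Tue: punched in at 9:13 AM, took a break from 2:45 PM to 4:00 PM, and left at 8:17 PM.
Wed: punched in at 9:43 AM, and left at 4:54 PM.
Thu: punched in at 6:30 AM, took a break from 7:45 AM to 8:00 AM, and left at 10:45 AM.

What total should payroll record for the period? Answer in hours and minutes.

21 h 0 min

Tue: 9:13 AM–8:17 PM = 11 h 4 min; less 75 min break → 9 h 49 min
Wed: 9:43 AM–4:54 PM = 7 h 11 min
Thu: 6:30 AM–10:45 AM = 4 h 15 min; less 15 min break → 4 h 0 min
Total: 9 h 49 min + 7 h 11 min + 4 h 0 min = 21 h 0 min.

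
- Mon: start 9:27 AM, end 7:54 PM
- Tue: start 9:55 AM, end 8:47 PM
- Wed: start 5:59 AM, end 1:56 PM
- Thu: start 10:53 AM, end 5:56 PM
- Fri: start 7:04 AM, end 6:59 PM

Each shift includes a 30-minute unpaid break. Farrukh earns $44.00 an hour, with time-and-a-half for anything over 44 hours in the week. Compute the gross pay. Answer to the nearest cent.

Mon: 9:27 AM–7:54 PM = 10 h 27 min; less 30 min break → 9 h 57 min
Tue: 9:55 AM–8:47 PM = 10 h 52 min; less 30 min break → 10 h 22 min
Wed: 5:59 AM–1:56 PM = 7 h 57 min; less 30 min break → 7 h 27 min
Thu: 10:53 AM–5:56 PM = 7 h 3 min; less 30 min break → 6 h 33 min
Fri: 7:04 AM–6:59 PM = 11 h 55 min; less 30 min break → 11 h 25 min
Total worked: 45 h 44 min = 2744 min.
Regular 44 h 0 min = 2640 min at $44.00/h; overtime 1 h 44 min = 104 min at $66.00/h.
Pay = (2640 × $44.00 + 104 × $66.00) ÷ 60 = $2050.40.

$2050.40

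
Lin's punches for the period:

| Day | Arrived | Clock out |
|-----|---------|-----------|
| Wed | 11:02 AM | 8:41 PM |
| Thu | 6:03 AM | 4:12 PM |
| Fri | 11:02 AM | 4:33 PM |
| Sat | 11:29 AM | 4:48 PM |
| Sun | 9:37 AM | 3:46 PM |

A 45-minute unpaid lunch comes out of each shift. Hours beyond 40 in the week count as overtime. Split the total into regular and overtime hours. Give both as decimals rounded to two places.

Regular 33.03 hours, overtime 0.00 hours

Wed: 11:02 AM–8:41 PM = 9 h 39 min; less 45 min break → 8 h 54 min
Thu: 6:03 AM–4:12 PM = 10 h 9 min; less 45 min break → 9 h 24 min
Fri: 11:02 AM–4:33 PM = 5 h 31 min; less 45 min break → 4 h 46 min
Sat: 11:29 AM–4:48 PM = 5 h 19 min; less 45 min break → 4 h 34 min
Sun: 9:37 AM–3:46 PM = 6 h 9 min; less 45 min break → 5 h 24 min
Total worked: 33 h 2 min = 33.03 h.
Threshold 40 h → overtime 0 h 0 min, regular 33 h 2 min.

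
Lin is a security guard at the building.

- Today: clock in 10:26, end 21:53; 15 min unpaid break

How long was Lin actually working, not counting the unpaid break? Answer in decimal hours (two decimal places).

Today: 10:26–21:53 = 11 h 27 min; less 15 min break → 11 h 12 min

11.20 hours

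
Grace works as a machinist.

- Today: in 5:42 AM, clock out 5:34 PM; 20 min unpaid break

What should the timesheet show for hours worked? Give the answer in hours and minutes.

11 h 32 min

Today: 5:42 AM–5:34 PM = 11 h 52 min; less 20 min break → 11 h 32 min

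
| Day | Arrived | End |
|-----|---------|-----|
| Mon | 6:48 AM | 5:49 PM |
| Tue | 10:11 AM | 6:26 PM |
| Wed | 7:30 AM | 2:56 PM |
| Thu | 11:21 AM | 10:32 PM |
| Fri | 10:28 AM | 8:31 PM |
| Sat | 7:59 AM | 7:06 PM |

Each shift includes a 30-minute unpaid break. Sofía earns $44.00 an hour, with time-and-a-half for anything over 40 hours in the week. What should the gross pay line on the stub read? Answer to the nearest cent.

Mon: 6:48 AM–5:49 PM = 11 h 1 min; less 30 min break → 10 h 31 min
Tue: 10:11 AM–6:26 PM = 8 h 15 min; less 30 min break → 7 h 45 min
Wed: 7:30 AM–2:56 PM = 7 h 26 min; less 30 min break → 6 h 56 min
Thu: 11:21 AM–10:32 PM = 11 h 11 min; less 30 min break → 10 h 41 min
Fri: 10:28 AM–8:31 PM = 10 h 3 min; less 30 min break → 9 h 33 min
Sat: 7:59 AM–7:06 PM = 11 h 7 min; less 30 min break → 10 h 37 min
Total worked: 56 h 3 min = 3363 min.
Regular 40 h 0 min = 2400 min at $44.00/h; overtime 16 h 3 min = 963 min at $66.00/h.
Pay = (2400 × $44.00 + 963 × $66.00) ÷ 60 = $2819.30.

$2819.30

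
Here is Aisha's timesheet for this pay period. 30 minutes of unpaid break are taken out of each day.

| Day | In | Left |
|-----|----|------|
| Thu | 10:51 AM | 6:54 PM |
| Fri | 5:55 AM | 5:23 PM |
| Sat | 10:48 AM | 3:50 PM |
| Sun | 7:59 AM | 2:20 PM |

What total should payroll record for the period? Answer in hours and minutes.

Thu: 10:51 AM–6:54 PM = 8 h 3 min; less 30 min break → 7 h 33 min
Fri: 5:55 AM–5:23 PM = 11 h 28 min; less 30 min break → 10 h 58 min
Sat: 10:48 AM–3:50 PM = 5 h 2 min; less 30 min break → 4 h 32 min
Sun: 7:59 AM–2:20 PM = 6 h 21 min; less 30 min break → 5 h 51 min
Total: 7 h 33 min + 10 h 58 min + 4 h 32 min + 5 h 51 min = 28 h 54 min.

28 h 54 min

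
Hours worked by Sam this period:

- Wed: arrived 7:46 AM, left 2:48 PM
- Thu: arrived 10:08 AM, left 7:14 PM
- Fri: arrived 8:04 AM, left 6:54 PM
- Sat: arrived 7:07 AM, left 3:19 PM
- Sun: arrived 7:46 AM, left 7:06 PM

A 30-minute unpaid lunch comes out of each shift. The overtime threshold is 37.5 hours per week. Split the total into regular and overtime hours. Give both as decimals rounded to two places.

Wed: 7:46 AM–2:48 PM = 7 h 2 min; less 30 min break → 6 h 32 min
Thu: 10:08 AM–7:14 PM = 9 h 6 min; less 30 min break → 8 h 36 min
Fri: 8:04 AM–6:54 PM = 10 h 50 min; less 30 min break → 10 h 20 min
Sat: 7:07 AM–3:19 PM = 8 h 12 min; less 30 min break → 7 h 42 min
Sun: 7:46 AM–7:06 PM = 11 h 20 min; less 30 min break → 10 h 50 min
Total worked: 44 h 0 min = 44.00 h.
Threshold 37.5 h → overtime 6 h 30 min, regular 37 h 30 min.

Regular 37.50 hours, overtime 6.50 hours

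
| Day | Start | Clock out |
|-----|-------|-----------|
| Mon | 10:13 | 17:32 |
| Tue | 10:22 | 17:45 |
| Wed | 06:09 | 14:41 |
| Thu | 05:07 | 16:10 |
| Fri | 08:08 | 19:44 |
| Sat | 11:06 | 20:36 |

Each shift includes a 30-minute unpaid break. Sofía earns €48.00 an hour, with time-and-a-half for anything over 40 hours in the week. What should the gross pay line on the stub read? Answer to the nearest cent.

Mon: 10:13–17:32 = 7 h 19 min; less 30 min break → 6 h 49 min
Tue: 10:22–17:45 = 7 h 23 min; less 30 min break → 6 h 53 min
Wed: 06:09–14:41 = 8 h 32 min; less 30 min break → 8 h 2 min
Thu: 05:07–16:10 = 11 h 3 min; less 30 min break → 10 h 33 min
Fri: 08:08–19:44 = 11 h 36 min; less 30 min break → 11 h 6 min
Sat: 11:06–20:36 = 9 h 30 min; less 30 min break → 9 h 0 min
Total worked: 52 h 23 min = 3143 min.
Regular 40 h 0 min = 2400 min at €48.00/h; overtime 12 h 23 min = 743 min at €72.00/h.
Pay = (2400 × €48.00 + 743 × €72.00) ÷ 60 = €2811.60.

€2811.60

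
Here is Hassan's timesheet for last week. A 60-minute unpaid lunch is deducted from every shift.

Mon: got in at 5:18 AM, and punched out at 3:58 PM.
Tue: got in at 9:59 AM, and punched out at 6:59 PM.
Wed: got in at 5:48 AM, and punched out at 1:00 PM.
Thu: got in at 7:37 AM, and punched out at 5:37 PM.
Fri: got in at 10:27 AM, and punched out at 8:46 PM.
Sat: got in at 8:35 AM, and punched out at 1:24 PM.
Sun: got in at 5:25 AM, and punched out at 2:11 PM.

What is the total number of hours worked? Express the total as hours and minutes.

53 h 46 min

Mon: 5:18 AM–3:58 PM = 10 h 40 min; less 60 min break → 9 h 40 min
Tue: 9:59 AM–6:59 PM = 9 h 0 min; less 60 min break → 8 h 0 min
Wed: 5:48 AM–1:00 PM = 7 h 12 min; less 60 min break → 6 h 12 min
Thu: 7:37 AM–5:37 PM = 10 h 0 min; less 60 min break → 9 h 0 min
Fri: 10:27 AM–8:46 PM = 10 h 19 min; less 60 min break → 9 h 19 min
Sat: 8:35 AM–1:24 PM = 4 h 49 min; less 60 min break → 3 h 49 min
Sun: 5:25 AM–2:11 PM = 8 h 46 min; less 60 min break → 7 h 46 min
Total: 9 h 40 min + 8 h 0 min + 6 h 12 min + 9 h 0 min + 9 h 19 min + 3 h 49 min + 7 h 46 min = 53 h 46 min.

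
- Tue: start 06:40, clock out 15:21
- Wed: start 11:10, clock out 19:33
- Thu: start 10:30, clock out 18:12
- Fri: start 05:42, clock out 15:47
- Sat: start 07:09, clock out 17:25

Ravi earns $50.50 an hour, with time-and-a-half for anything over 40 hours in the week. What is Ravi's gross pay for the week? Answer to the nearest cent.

Tue: 06:40–15:21 = 8 h 41 min
Wed: 11:10–19:33 = 8 h 23 min
Thu: 10:30–18:12 = 7 h 42 min
Fri: 05:42–15:47 = 10 h 5 min
Sat: 07:09–17:25 = 10 h 16 min
Total worked: 45 h 7 min = 2707 min.
Regular 40 h 0 min = 2400 min at $50.50/h; overtime 5 h 7 min = 307 min at $75.75/h.
Pay = (2400 × $50.50 + 307 × $75.75) ÷ 60 = $2407.59.

$2407.59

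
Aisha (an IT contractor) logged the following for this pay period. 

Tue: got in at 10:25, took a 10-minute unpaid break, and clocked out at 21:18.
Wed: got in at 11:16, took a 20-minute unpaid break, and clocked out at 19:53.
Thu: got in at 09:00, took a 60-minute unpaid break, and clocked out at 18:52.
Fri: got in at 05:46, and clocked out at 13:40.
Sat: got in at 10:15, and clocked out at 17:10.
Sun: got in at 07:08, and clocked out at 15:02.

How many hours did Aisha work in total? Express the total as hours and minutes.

50 h 35 min

Tue: 10:25–21:18 = 10 h 53 min; less 10 min break → 10 h 43 min
Wed: 11:16–19:53 = 8 h 37 min; less 20 min break → 8 h 17 min
Thu: 09:00–18:52 = 9 h 52 min; less 60 min break → 8 h 52 min
Fri: 05:46–13:40 = 7 h 54 min
Sat: 10:15–17:10 = 6 h 55 min
Sun: 07:08–15:02 = 7 h 54 min
Total: 10 h 43 min + 8 h 17 min + 8 h 52 min + 7 h 54 min + 6 h 55 min + 7 h 54 min = 50 h 35 min.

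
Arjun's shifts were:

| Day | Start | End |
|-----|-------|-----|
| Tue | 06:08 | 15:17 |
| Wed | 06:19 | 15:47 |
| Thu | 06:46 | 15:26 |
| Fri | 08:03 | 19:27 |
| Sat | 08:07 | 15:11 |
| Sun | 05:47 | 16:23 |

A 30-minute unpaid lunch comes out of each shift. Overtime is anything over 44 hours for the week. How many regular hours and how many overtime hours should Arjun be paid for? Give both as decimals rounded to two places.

Tue: 06:08–15:17 = 9 h 9 min; less 30 min break → 8 h 39 min
Wed: 06:19–15:47 = 9 h 28 min; less 30 min break → 8 h 58 min
Thu: 06:46–15:26 = 8 h 40 min; less 30 min break → 8 h 10 min
Fri: 08:03–19:27 = 11 h 24 min; less 30 min break → 10 h 54 min
Sat: 08:07–15:11 = 7 h 4 min; less 30 min break → 6 h 34 min
Sun: 05:47–16:23 = 10 h 36 min; less 30 min break → 10 h 6 min
Total worked: 53 h 21 min = 53.35 h.
Threshold 44 h → overtime 9 h 21 min, regular 44 h 0 min.

Regular 44.00 hours, overtime 9.35 hours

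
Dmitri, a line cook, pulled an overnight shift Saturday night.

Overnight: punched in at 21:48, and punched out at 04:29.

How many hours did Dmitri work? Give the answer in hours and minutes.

6 h 41 min

Overnight: 21:48 → midnight = 2 h 12 min; midnight → 04:29 = 4 h 29 min; span 6 h 41 min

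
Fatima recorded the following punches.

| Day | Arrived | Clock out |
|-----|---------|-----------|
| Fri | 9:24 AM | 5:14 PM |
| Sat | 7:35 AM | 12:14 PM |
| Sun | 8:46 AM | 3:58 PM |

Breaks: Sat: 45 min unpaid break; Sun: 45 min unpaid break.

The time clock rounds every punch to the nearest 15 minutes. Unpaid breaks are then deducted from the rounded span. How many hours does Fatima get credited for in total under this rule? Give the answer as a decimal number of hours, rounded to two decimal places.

18.25 hours

Fri: in 9:24 AM→9:30 AM, out 5:14 PM→5:15 PM; 7 h 45 min
Sat: in 7:35 AM→7:30 AM, out 12:14 PM→12:15 PM; 4 h 45 min − 45 min = 4 h 0 min
Sun: in 8:46 AM→8:45 AM, out 3:58 PM→4:00 PM; 7 h 15 min − 45 min = 6 h 30 min
Total credited: 18 h 15 min.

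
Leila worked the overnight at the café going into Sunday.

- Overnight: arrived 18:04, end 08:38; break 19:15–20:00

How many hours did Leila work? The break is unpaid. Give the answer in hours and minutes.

13 h 49 min

Overnight: 18:04 → midnight = 5 h 56 min; midnight → 08:38 = 8 h 38 min; span 14 h 34 min; less 45 min break → 13 h 49 min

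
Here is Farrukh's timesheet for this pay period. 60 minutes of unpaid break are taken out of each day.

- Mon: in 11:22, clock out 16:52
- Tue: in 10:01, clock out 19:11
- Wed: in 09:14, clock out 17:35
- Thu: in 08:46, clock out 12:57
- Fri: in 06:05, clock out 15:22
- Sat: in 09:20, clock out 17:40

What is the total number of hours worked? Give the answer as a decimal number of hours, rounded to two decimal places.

38.82 hours

Mon: 11:22–16:52 = 5 h 30 min; less 60 min break → 4 h 30 min
Tue: 10:01–19:11 = 9 h 10 min; less 60 min break → 8 h 10 min
Wed: 09:14–17:35 = 8 h 21 min; less 60 min break → 7 h 21 min
Thu: 08:46–12:57 = 4 h 11 min; less 60 min break → 3 h 11 min
Fri: 06:05–15:22 = 9 h 17 min; less 60 min break → 8 h 17 min
Sat: 09:20–17:40 = 8 h 20 min; less 60 min break → 7 h 20 min
Total: 4 h 30 min + 8 h 10 min + 7 h 21 min + 3 h 11 min + 8 h 17 min + 7 h 20 min = 38 h 49 min.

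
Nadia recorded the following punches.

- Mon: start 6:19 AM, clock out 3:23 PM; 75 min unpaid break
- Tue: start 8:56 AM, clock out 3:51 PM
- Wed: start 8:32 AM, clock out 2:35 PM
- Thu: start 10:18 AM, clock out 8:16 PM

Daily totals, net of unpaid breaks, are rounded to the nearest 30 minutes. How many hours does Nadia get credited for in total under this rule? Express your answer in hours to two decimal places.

31.00 hours

Mon: 6:19 AM–3:23 PM = 9 h 4 min − 75 min = 7 h 49 min → rounds to 8 h 0 min
Tue: 8:56 AM–3:51 PM = 6 h 55 min → rounds to 7 h 0 min
Wed: 8:32 AM–2:35 PM = 6 h 3 min → rounds to 6 h 0 min
Thu: 10:18 AM–8:16 PM = 9 h 58 min → rounds to 10 h 0 min
Total credited: 31 h 0 min.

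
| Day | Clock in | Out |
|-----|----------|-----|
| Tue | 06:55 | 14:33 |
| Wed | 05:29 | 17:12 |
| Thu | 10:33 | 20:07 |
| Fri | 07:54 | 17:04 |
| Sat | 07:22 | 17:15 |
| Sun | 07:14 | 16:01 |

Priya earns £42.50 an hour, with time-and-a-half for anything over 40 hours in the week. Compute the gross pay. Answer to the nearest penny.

£2767.81

Tue: 06:55–14:33 = 7 h 38 min
Wed: 05:29–17:12 = 11 h 43 min
Thu: 10:33–20:07 = 9 h 34 min
Fri: 07:54–17:04 = 9 h 10 min
Sat: 07:22–17:15 = 9 h 53 min
Sun: 07:14–16:01 = 8 h 47 min
Total worked: 56 h 45 min = 3405 min.
Regular 40 h 0 min = 2400 min at £42.50/h; overtime 16 h 45 min = 1005 min at £63.75/h.
Pay = (2400 × £42.50 + 1005 × £63.75) ÷ 60 = £2767.81.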